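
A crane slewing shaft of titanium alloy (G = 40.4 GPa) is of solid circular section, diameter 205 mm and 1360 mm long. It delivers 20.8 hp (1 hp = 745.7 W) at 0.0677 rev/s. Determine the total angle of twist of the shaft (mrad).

ω = 2π·0.0677 = 0.4254 rad/s, so T = P/ω = 20.8×745.7 / 0.4254 = 36460 N·m.
J = πd⁴/32 = π(0.205)⁴/32 = 1.734×10^-4 m⁴.
θ = T·L/(G·J) = 36460 × 1.36 / (40.4×10⁹ × 1.734×10^-4) = 7.079×10^-3 rad.

7.08 mrad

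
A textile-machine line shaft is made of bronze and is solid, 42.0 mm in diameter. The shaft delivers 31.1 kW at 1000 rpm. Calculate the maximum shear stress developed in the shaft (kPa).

ω = 2π·1000/60 = 104.7 rad/s, so T = P/ω = 31.1×10³ / 104.7 = 297.0 N·m.
J = πd⁴/32 = π(0.0420)⁴/32 = 3.055×10^-7 m⁴.
τ_max = T·r/J = 297.0 × 0.0210 / 3.055×10^-7 = 2.042×10^7 Pa.

20400 kPa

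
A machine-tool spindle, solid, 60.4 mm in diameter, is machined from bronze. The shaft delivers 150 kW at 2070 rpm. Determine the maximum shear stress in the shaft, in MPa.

16.0 MPa

ω = 2π·2070/60 = 216.8 rad/s, so T = P/ω = 150×10³ / 216.8 = 692.0 N·m.
J = πd⁴/32 = π(0.0604)⁴/32 = 1.307×10^-6 m⁴.
τ_max = T·r/J = 692.0 × 0.0302 / 1.307×10^-6 = 1.599×10^7 Pa.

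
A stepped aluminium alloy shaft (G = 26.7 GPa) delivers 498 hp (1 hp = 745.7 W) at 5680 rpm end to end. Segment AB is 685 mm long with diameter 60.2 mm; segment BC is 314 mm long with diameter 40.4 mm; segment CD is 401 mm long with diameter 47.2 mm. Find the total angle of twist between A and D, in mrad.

59.7 mrad

ω = 2π·5680/60 = 594.8 rad/s, so T = P/ω = 498×745.7 / 594.8 = 624.3 N·m.
J_AB = π(0.0602)⁴/32 = 1.29×10^-6 m⁴; J_BC = π(0.0404)⁴/32 = 2.62×10^-7 m⁴; J_CD = π(0.0472)⁴/32 = 4.87×10^-7 m⁴.
θ = (T/G)·Σ L_i/J_i = (624.3/26.7×10⁹)·(0.685/1.29×10^-6 + 0.314/2.62×10^-7 + 0.401/4.87×10^-7) = 0.05974 rad.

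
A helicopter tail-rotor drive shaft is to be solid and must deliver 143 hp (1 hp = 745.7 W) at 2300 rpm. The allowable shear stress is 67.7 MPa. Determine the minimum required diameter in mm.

32.2 mm

ω = 2π·2300/60 = 240.9 rad/s, so T = P/ω = 143×745.7 / 240.9 = 442.7 N·m.
For a solid shaft τ_max = 16T/(πd³), so d = (16T/(π τ_allow))^(1/3) = (16·442.7/(π·6.77×10^7))^(1/3) = 0.03217 m.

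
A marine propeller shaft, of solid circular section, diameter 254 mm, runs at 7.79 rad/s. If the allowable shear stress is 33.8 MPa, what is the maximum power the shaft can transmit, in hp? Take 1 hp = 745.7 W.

J = πd⁴/32 = π(0.254)⁴/32 = 4.086×10^-4 m⁴.
T_max = τ_allow·J/r = 3.38×10^7 × 4.086×10^-4 / 0.127 = 108800 N·m.
ω = 7.79 rad/s, so P_max = T_max·ω = 8.472×10^5 W.

1140 hp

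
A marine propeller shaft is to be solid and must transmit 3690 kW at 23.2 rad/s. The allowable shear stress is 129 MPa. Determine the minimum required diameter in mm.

ω = 23.2 rad/s, so T = P/ω = 3690×10³ / 23.20 = 159100 N·m.
For a solid shaft τ_max = 16T/(πd³), so d = (16T/(π τ_allow))^(1/3) = (16·159100/(π·1.29×10^8))^(1/3) = 0.1845 m.

184 mm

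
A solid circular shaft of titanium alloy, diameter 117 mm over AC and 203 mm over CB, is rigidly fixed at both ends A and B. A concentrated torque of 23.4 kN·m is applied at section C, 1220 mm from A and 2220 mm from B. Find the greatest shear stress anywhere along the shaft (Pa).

1.24e7 Pa

Compatibility: T_A·a/J_AC = T_B·b/J_CB with T_A + T_B = T₀.
J_AC = 1.84×10^-5 m⁴, J_CB = 1.67×10^-4 m⁴, so T_A = T₀·(J_AC/a)/((J_AC/a)+(J_CB/b)) = 3913 N·m, T_B = 19490 N·m.
τ in each portion: τ_AC = 1.24×10^7 Pa, τ_CB = 1.19×10^7 Pa; maximum is in AC.
τ_max = T_AC·r/J = 3913·0.0585/1.84×10^-5 = 1.244×10^7 Pa.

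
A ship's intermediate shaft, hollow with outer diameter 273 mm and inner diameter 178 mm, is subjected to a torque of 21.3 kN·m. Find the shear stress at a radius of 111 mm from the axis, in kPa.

J = π(d_o⁴ − d_i⁴)/32 = π(0.273⁴ − 0.178⁴)/32 = 4.468×10^-4 m⁴.
Shear stress varies linearly with radius: τ = T·r/J = 21300 × 0.111 / 4.468×10^-4 = 5.292×10^6 Pa.

5290 kPa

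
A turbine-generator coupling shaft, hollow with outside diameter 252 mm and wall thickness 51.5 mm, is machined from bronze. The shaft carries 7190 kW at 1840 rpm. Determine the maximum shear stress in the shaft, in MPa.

13.5 MPa

ω = 2π·1840/60 = 192.7 rad/s, so T = P/ω = 7190×10³ / 192.7 = 37310 N·m.
J = π(d_o⁴ − d_i⁴)/32 = π(0.252⁴ − 0.149⁴)/32 = 3.475×10^-4 m⁴.
τ_max = T·r/J = 37310 × 0.126 / 3.475×10^-4 = 1.353×10^7 Pa.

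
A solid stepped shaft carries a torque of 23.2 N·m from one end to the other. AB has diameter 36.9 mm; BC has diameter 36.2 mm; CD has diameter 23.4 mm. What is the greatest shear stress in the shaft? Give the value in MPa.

Under the same torque, τ_max = 16T/(πd³) is largest where d is smallest — segment CD (d = 23.4 mm).
τ_max = 16·23.20/(π·(0.0234)³) = 9.222×10^6 Pa.

9.22 MPa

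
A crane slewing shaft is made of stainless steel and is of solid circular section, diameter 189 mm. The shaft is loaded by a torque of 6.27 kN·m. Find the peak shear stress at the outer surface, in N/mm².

4.73 N/mm²

J = πd⁴/32 = π(0.189)⁴/32 = 1.253×10^-4 m⁴.
τ_max = T·r/J = 6270 × 0.0945 / 1.253×10^-4 = 4.730×10^6 Pa.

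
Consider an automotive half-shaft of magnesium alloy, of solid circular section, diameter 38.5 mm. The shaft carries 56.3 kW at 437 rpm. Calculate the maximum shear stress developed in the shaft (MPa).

ω = 2π·437/60 = 45.76 rad/s, so T = P/ω = 56.3×10³ / 45.76 = 1230 N·m.
J = πd⁴/32 = π(0.0385)⁴/32 = 2.157×10^-7 m⁴.
τ_max = T·r/J = 1230 × 0.0192 / 2.157×10^-7 = 1.098×10^8 Pa.

110 MPa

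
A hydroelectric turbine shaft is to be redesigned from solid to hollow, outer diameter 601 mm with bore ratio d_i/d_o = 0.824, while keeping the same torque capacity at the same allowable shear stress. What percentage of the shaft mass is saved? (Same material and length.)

51.5 %

Equal τ_max and T ⇒ the solid shaft needs d_s³ = d_o³(1−k⁴), so d_s = 601·(1−0.824⁴)^(1/3) = 489.1 mm.
Area ratio A_h/A_s = d_o²(1−k²)/d_s² = (1−k²)/(1−k⁴)^(2/3) = 0.4847.
Mass saving = 1 − 0.4847 = 51.5 %.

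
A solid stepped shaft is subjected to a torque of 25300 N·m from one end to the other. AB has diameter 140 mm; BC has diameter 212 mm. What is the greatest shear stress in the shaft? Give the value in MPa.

47.0 MPa

Under the same torque, τ_max = 16T/(πd³) is largest where d is smallest — segment AB (d = 140 mm).
τ_max = 16·25300/(π·(0.140)³) = 4.696×10^7 Pa.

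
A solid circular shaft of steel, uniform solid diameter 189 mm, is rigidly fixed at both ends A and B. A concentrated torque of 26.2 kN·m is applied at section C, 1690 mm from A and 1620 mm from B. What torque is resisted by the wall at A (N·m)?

With uniform GJ and both ends fixed, compatibility θ_AC = θ_CB gives T_A·a = T_B·b, together with T_A + T_B = T₀.
T_A = T₀·b/(a+b) = 26200·1620/3310 = 12820 N·m; T_B = 13380 N·m.

12800 N·m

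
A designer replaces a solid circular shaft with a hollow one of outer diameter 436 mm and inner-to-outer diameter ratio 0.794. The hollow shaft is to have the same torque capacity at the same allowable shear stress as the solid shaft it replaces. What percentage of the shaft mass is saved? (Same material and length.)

Equal τ_max and T ⇒ the solid shaft needs d_s³ = d_o³(1−k⁴), so d_s = 436·(1−0.794⁴)^(1/3) = 368.3 mm.
Area ratio A_h/A_s = d_o²(1−k²)/d_s² = (1−k²)/(1−k⁴)^(2/3) = 0.5180.
Mass saving = 1 − 0.5180 = 48.2 %.

48.2 %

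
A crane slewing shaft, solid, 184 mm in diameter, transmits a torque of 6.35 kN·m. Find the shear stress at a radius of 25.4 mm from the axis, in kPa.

J = πd⁴/32 = π(0.184)⁴/32 = 1.125×10^-4 m⁴.
Shear stress varies linearly with radius: τ = T·r/J = 6350 × 0.0254 / 1.125×10^-4 = 1.433×10^6 Pa.

1430 kPa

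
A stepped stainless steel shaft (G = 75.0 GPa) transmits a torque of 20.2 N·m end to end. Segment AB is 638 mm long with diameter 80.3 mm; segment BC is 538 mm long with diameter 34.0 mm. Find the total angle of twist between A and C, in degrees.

J_AB = π(0.0803)⁴/32 = 4.08×10^-6 m⁴; J_BC = π(0.0340)⁴/32 = 1.31×10^-7 m⁴.
θ = (T/G)·Σ L_i/J_i = (20.20/75.0×10⁹)·(0.638/4.08×10^-6 + 0.538/1.31×10^-7) = 1.147×10^-3 rad.

0.0657°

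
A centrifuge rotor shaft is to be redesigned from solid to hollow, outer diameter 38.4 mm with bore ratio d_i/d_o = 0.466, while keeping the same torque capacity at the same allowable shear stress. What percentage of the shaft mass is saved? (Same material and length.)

19.2 %

Equal τ_max and T ⇒ the solid shaft needs d_s³ = d_o³(1−k⁴), so d_s = 38.4·(1−0.466⁴)^(1/3) = 37.79 mm.
Area ratio A_h/A_s = d_o²(1−k²)/d_s² = (1−k²)/(1−k⁴)^(2/3) = 0.8085.
Mass saving = 1 − 0.8085 = 19.2 %.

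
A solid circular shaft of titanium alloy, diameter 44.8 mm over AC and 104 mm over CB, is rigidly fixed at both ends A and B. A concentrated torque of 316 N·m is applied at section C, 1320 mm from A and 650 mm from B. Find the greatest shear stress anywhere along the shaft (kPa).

1410 kPa

Compatibility: T_A·a/J_AC = T_B·b/J_CB with T_A + T_B = T₀.
J_AC = 3.95×10^-7 m⁴, J_CB = 1.15×10^-5 m⁴, so T_A = T₀·(J_AC/a)/((J_AC/a)+(J_CB/b)) = 5.269 N·m, T_B = 310.7 N·m.
τ in each portion: τ_AC = 2.98×10^5 Pa, τ_CB = 1.41×10^6 Pa; maximum is in CB.
τ_max = T_CB·r/J = 310.7·0.0520/1.15×10^-5 = 1.407×10^6 Pa.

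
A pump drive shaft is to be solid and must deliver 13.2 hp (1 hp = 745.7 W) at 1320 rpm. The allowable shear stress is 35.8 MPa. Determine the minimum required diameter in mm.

21.6 mm

ω = 2π·1320/60 = 138.2 rad/s, so T = P/ω = 13.2×745.7 / 138.2 = 71.21 N·m.
For a solid shaft τ_max = 16T/(πd³), so d = (16T/(π τ_allow))^(1/3) = (16·71.21/(π·3.58×10^7))^(1/3) = 0.02164 m.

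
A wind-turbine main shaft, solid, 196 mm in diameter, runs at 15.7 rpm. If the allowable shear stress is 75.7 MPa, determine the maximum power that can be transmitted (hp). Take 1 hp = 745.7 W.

J = πd⁴/32 = π(0.196)⁴/32 = 1.449×10^-4 m⁴.
T_max = τ_allow·J/r = 7.57×10^7 × 1.449×10^-4 / 0.0980 = 111900 N·m.
ω = 2π·15.7/60 = 1.644 rad/s, so P_max = T_max·ω = 1.840×10^5 W.

247 hp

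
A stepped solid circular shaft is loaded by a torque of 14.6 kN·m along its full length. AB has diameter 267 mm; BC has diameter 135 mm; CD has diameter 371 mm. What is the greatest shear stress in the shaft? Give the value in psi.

4380 psi

Under the same torque, τ_max = 16T/(πd³) is largest where d is smallest — segment BC (d = 135 mm).
τ_max = 16·14600/(π·(0.135)³) = 3.022×10^7 Pa.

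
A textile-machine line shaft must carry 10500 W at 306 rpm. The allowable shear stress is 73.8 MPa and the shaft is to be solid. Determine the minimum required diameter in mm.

ω = 2π·306/60 = 32.04 rad/s, so T = P/ω = 10500 / 32.04 = 327.7 N·m.
For a solid shaft τ_max = 16T/(πd³), so d = (16T/(π τ_allow))^(1/3) = (16·327.7/(π·7.38×10^7))^(1/3) = 0.02828 m.

28.3 mm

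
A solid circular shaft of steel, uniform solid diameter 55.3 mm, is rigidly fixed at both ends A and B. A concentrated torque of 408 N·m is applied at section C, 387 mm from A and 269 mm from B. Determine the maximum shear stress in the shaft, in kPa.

7250 kPa

With uniform GJ and both ends fixed, compatibility θ_AC = θ_CB gives T_A·a = T_B·b, together with T_A + T_B = T₀.
T_A = T₀·b/(a+b) = 408.0·269/656.0 = 167.3 N·m; T_B = 240.7 N·m.
τ in each portion: τ_AC = 5.04×10^6 Pa, τ_CB = 7.25×10^6 Pa; maximum is in CB.
τ_max = T_CB·r/J = 240.7·0.0276/9.18×10^-7 = 7.249×10^6 Pa.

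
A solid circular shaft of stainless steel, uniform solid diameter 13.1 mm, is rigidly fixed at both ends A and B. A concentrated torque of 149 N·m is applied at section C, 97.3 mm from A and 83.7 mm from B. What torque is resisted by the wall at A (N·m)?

68.9 N·m

With uniform GJ and both ends fixed, compatibility θ_AC = θ_CB gives T_A·a = T_B·b, together with T_A + T_B = T₀.
T_A = T₀·b/(a+b) = 149.0·83.7/181.0 = 68.90 N·m; T_B = 80.10 N·m.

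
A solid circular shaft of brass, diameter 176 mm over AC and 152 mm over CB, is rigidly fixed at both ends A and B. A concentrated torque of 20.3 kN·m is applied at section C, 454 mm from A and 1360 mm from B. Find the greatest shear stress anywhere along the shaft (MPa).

16.0 MPa

Compatibility: T_A·a/J_AC = T_B·b/J_CB with T_A + T_B = T₀.
J_AC = 9.42×10^-5 m⁴, J_CB = 5.24×10^-5 m⁴, so T_A = T₀·(J_AC/a)/((J_AC/a)+(J_CB/b)) = 17120 N·m, T_B = 3179 N·m.
τ in each portion: τ_AC = 1.60×10^7 Pa, τ_CB = 4.61×10^6 Pa; maximum is in AC.
τ_max = T_AC·r/J = 17120·0.0880/9.42×10^-5 = 1.599×10^7 Pa.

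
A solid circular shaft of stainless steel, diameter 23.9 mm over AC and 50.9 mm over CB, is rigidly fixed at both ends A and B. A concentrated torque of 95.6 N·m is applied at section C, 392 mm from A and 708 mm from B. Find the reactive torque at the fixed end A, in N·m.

7.72 N·m

Compatibility: T_A·a/J_AC = T_B·b/J_CB with T_A + T_B = T₀.
J_AC = 3.20×10^-8 m⁴, J_CB = 6.59×10^-7 m⁴, so T_A = T₀·(J_AC/a)/((J_AC/a)+(J_CB/b)) = 7.716 N·m, T_B = 87.88 N·m.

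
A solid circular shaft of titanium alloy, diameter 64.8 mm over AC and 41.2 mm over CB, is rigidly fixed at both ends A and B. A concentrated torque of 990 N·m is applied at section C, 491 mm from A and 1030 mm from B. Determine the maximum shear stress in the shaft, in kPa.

Compatibility: T_A·a/J_AC = T_B·b/J_CB with T_A + T_B = T₀.
J_AC = 1.73×10^-6 m⁴, J_CB = 2.83×10^-7 m⁴, so T_A = T₀·(J_AC/a)/((J_AC/a)+(J_CB/b)) = 918.5 N·m, T_B = 71.55 N·m.
τ in each portion: τ_AC = 1.72×10^7 Pa, τ_CB = 5.21×10^6 Pa; maximum is in AC.
τ_max = T_AC·r/J = 918.5·0.0324/1.73×10^-6 = 1.719×10^7 Pa.

17200 kPa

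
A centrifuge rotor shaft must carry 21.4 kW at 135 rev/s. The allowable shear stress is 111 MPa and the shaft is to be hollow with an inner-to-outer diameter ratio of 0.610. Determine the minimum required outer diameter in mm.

11.0 mm

ω = 2π·135 = 848.2 rad/s, so T = P/ω = 21.4×10³ / 848.2 = 25.23 N·m.
For a hollow shaft with d_i/d_o = 0.610: τ_max = 16T/(π d_o³ (1−k⁴)), so d_o = [16T/(π τ_allow (1−k⁴))]^(1/3) = [16·25.23/(π·1.11×10^8·0.8615)]^(1/3) = 0.01103 m.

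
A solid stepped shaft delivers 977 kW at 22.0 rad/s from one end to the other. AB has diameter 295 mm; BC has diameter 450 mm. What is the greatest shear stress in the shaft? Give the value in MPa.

ω = 22.0 rad/s, so T = P/ω = 977×10³ / 22.00 = 44410 N·m.
Under the same torque, τ_max = 16T/(πd³) is largest where d is smallest — segment AB (d = 295 mm).
τ_max = 16·44410/(π·(0.295)³) = 8.810×10^6 Pa.

8.81 MPa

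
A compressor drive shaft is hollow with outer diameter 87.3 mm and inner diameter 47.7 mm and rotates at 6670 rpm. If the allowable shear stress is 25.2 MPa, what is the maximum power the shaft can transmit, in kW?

J = π(d_o⁴ − d_i⁴)/32 = π(0.0873⁴ − 0.0477⁴)/32 = 5.194×10^-6 m⁴.
T_max = τ_allow·J/r = 2.52×10^7 × 5.194×10^-6 / 0.0437 = 2999 N·m.
ω = 2π·6670/60 = 698.5 rad/s, so P_max = T_max·ω = 2.095×10^6 W.

2090 kW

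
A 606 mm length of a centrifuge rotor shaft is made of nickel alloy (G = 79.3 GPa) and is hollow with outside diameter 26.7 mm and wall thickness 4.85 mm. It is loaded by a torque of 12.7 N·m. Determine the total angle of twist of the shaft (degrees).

0.133°

J = π(d_o⁴ − d_i⁴)/32 = π(0.0267⁴ − 0.0170⁴)/32 = 4.169×10^-8 m⁴.
θ = T·L/(G·J) = 12.70 × 0.606 / (79.3×10⁹ × 4.169×10^-8) = 2.328×10^-3 rad.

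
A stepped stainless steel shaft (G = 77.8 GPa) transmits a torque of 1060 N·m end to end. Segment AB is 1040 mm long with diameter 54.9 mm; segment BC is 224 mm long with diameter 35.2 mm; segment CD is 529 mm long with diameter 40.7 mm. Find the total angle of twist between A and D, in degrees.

3.60°

J_AB = π(0.0549)⁴/32 = 8.92×10^-7 m⁴; J_BC = π(0.0352)⁴/32 = 1.51×10^-7 m⁴; J_CD = π(0.0407)⁴/32 = 2.69×10^-7 m⁴.
θ = (T/G)·Σ L_i/J_i = (1060/77.8×10⁹)·(1.04/8.92×10^-7 + 0.224/1.51×10^-7 + 0.529/2.69×10^-7) = 0.06289 rad.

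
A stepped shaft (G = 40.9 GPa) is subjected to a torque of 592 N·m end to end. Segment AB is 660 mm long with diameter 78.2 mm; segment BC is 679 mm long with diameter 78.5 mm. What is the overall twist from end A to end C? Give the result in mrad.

J_AB = π(0.0782)⁴/32 = 3.67×10^-6 m⁴; J_BC = π(0.0785)⁴/32 = 3.73×10^-6 m⁴.
θ = (T/G)·Σ L_i/J_i = (592.0/40.9×10⁹)·(0.660/3.67×10^-6 + 0.679/3.73×10^-6) = 5.238×10^-3 rad.

5.24 mrad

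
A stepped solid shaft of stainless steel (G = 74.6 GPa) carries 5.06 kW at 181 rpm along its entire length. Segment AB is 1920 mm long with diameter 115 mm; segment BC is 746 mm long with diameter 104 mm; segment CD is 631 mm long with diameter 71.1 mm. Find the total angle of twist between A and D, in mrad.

1.53 mrad

ω = 2π·181/60 = 18.95 rad/s, so T = P/ω = 5.06×10³ / 18.95 = 267.0 N·m.
J_AB = π(0.115)⁴/32 = 1.72×10^-5 m⁴; J_BC = π(0.104)⁴/32 = 1.15×10^-5 m⁴; J_CD = π(0.0711)⁴/32 = 2.51×10^-6 m⁴.
θ = (T/G)·Σ L_i/J_i = (267.0/74.6×10⁹)·(1.92/1.72×10^-5 + 0.746/1.15×10^-5 + 0.631/2.51×10^-6) = 1.533×10^-3 rad.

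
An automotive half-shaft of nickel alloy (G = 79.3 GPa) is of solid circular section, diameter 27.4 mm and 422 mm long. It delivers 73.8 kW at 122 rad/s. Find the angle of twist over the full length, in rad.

0.0582 rad

ω = 122 rad/s, so T = P/ω = 73.8×10³ / 122.0 = 604.9 N·m.
J = πd⁴/32 = π(0.0274)⁴/32 = 5.534×10^-8 m⁴.
θ = T·L/(G·J) = 604.9 × 0.422 / (79.3×10⁹ × 5.534×10^-8) = 0.05817 rad.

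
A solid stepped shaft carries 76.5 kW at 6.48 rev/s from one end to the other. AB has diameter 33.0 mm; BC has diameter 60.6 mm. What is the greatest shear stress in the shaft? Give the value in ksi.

ω = 2π·6.48 = 40.72 rad/s, so T = P/ω = 76.5×10³ / 40.72 = 1879 N·m.
Under the same torque, τ_max = 16T/(πd³) is largest where d is smallest — segment AB (d = 33.0 mm).
τ_max = 16·1879/(π·(0.0330)³) = 2.663×10^8 Pa.

38.6 ksi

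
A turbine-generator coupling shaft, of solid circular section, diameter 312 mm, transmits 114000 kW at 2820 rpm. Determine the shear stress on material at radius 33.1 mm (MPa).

13.7 MPa

ω = 2π·2820/60 = 295.3 rad/s, so T = P/ω = 114000×10³ / 295.3 = 386000 N·m.
J = πd⁴/32 = π(0.312)⁴/32 = 9.303×10^-4 m⁴.
Shear stress varies linearly with radius: τ = T·r/J = 386000 × 0.0331 / 9.303×10^-4 = 1.374×10^7 Pa.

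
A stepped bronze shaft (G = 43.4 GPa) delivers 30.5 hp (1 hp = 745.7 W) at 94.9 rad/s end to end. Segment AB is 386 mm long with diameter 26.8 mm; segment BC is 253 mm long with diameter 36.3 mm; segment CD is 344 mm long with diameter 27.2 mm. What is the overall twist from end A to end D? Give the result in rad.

0.0856 rad

ω = 94.9 rad/s, so T = P/ω = 30.5×745.7 / 94.90 = 239.7 N·m.
J_AB = π(0.0268)⁴/32 = 5.06×10^-8 m⁴; J_BC = π(0.0363)⁴/32 = 1.70×10^-7 m⁴; J_CD = π(0.0272)⁴/32 = 5.37×10^-8 m⁴.
θ = (T/G)·Σ L_i/J_i = (239.7/43.4×10⁹)·(0.386/5.06×10^-8 + 0.253/1.70×10^-7 + 0.344/5.37×10^-8) = 0.08563 rad.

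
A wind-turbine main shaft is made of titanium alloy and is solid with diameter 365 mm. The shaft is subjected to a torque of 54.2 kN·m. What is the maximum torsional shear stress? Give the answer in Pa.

5.68e6 Pa

J = πd⁴/32 = π(0.365)⁴/32 = 1.742×10^-3 m⁴.
τ_max = T·r/J = 54200 × 0.182 / 1.742×10^-3 = 5.677×10^6 Pa.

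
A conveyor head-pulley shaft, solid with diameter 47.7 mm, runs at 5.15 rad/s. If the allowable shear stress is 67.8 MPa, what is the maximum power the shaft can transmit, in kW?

7.44 kW

J = πd⁴/32 = π(0.0477)⁴/32 = 5.082×10^-7 m⁴.
T_max = τ_allow·J/r = 6.78×10^7 × 5.082×10^-7 / 0.0239 = 1445 N·m.
ω = 5.15 rad/s, so P_max = T_max·ω = 7441 W.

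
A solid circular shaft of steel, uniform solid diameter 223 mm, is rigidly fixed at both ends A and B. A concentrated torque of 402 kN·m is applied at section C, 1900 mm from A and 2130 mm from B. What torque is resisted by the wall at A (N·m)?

With uniform GJ and both ends fixed, compatibility θ_AC = θ_CB gives T_A·a = T_B·b, together with T_A + T_B = T₀.
T_A = T₀·b/(a+b) = 402000·2130/4030 = 212500 N·m; T_B = 189500 N·m.

212000 N·m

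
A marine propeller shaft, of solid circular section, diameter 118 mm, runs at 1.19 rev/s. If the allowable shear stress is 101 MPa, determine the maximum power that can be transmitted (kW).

J = πd⁴/32 = π(0.118)⁴/32 = 1.903×10^-5 m⁴.
T_max = τ_allow·J/r = 1.01×10^8 × 1.903×10^-5 / 0.0590 = 32580 N·m.
ω = 2π·1.19 = 7.477 rad/s, so P_max = T_max·ω = 2.436×10^5 W.

244 kW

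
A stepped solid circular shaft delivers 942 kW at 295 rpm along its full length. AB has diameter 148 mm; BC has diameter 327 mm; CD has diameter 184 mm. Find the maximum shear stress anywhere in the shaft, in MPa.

47.9 MPa

ω = 2π·295/60 = 30.89 rad/s, so T = P/ω = 942×10³ / 30.89 = 30490 N·m.
Under the same torque, τ_max = 16T/(πd³) is largest where d is smallest — segment AB (d = 148 mm).
τ_max = 16·30490/(π·(0.148)³) = 4.791×10^7 Pa.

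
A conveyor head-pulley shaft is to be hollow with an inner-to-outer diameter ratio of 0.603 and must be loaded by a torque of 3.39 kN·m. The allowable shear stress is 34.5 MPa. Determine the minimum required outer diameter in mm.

83.2 mm

For a hollow shaft with d_i/d_o = 0.603: τ_max = 16T/(π d_o³ (1−k⁴)), so d_o = [16T/(π τ_allow (1−k⁴))]^(1/3) = [16·3390/(π·3.45×10^7·0.8678)]^(1/3) = 0.08324 m.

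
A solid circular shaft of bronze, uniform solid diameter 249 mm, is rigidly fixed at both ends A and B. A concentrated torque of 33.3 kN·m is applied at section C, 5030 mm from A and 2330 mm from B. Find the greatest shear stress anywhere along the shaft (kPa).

7510 kPa

With uniform GJ and both ends fixed, compatibility θ_AC = θ_CB gives T_A·a = T_B·b, together with T_A + T_B = T₀.
T_A = T₀·b/(a+b) = 33300·2330/7360 = 10540 N·m; T_B = 22760 N·m.
τ in each portion: τ_AC = 3.48×10^6 Pa, τ_CB = 7.51×10^6 Pa; maximum is in CB.
τ_max = T_CB·r/J = 22760·0.124/3.77×10^-4 = 7.508×10^6 Pa.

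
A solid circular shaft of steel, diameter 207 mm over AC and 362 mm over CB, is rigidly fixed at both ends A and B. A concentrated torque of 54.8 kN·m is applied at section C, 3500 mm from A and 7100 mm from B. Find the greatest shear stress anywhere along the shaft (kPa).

5610 kPa

Compatibility: T_A·a/J_AC = T_B·b/J_CB with T_A + T_B = T₀.
J_AC = 1.80×10^-4 m⁴, J_CB = 1.69×10^-3 m⁴, so T_A = T₀·(J_AC/a)/((J_AC/a)+(J_CB/b)) = 9767 N·m, T_B = 45030 N·m.
τ in each portion: τ_AC = 5.61×10^6 Pa, τ_CB = 4.83×10^6 Pa; maximum is in AC.
τ_max = T_AC·r/J = 9767·0.103/1.80×10^-4 = 5.608×10^6 Pa.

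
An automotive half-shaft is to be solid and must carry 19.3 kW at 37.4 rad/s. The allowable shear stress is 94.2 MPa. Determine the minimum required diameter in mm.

30.3 mm

ω = 37.4 rad/s, so T = P/ω = 19.3×10³ / 37.40 = 516.0 N·m.
For a solid shaft τ_max = 16T/(πd³), so d = (16T/(π τ_allow))^(1/3) = (16·516.0/(π·9.42×10^7))^(1/3) = 0.03033 m.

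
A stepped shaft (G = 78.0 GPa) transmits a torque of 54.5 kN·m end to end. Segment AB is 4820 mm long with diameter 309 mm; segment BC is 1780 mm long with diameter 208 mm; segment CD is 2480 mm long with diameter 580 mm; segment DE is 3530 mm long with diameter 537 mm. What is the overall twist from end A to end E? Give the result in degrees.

J_AB = π(0.309)⁴/32 = 8.95×10^-4 m⁴; J_BC = π(0.208)⁴/32 = 1.84×10^-4 m⁴; J_CD = π(0.580)⁴/32 = 0.0111 m⁴; J_DE = π(0.537)⁴/32 = 8.16×10^-3 m⁴.
θ = (T/G)·Σ L_i/J_i = (54500/78.0×10⁹)·(4.82/8.95×10^-4 + 1.78/1.84×10^-4 + 2.48/0.0111 + 3.53/8.16×10^-3) = 0.01099 rad.

0.630°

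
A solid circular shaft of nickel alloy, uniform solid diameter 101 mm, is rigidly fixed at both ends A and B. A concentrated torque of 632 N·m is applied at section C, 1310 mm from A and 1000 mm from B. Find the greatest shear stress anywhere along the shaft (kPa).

1770 kPa

With uniform GJ and both ends fixed, compatibility θ_AC = θ_CB gives T_A·a = T_B·b, together with T_A + T_B = T₀.
T_A = T₀·b/(a+b) = 632.0·1000/2310 = 273.6 N·m; T_B = 358.4 N·m.
τ in each portion: τ_AC = 1.35×10^6 Pa, τ_CB = 1.77×10^6 Pa; maximum is in CB.
τ_max = T_CB·r/J = 358.4·0.0505/1.02×10^-5 = 1.772×10^6 Pa.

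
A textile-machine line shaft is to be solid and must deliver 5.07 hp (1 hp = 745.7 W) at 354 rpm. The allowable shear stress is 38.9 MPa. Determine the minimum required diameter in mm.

ω = 2π·354/60 = 37.07 rad/s, so T = P/ω = 5.07×745.7 / 37.07 = 102.0 N·m.
For a solid shaft τ_max = 16T/(πd³), so d = (16T/(π τ_allow))^(1/3) = (16·102.0/(π·3.89×10^7))^(1/3) = 0.02372 m.

23.7 mm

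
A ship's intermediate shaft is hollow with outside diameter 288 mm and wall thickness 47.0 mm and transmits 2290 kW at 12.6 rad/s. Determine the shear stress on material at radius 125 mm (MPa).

ω = 12.6 rad/s, so T = P/ω = 2290×10³ / 12.60 = 181700 N·m.
J = π(d_o⁴ − d_i⁴)/32 = π(0.288⁴ − 0.194⁴)/32 = 5.364×10^-4 m⁴.
Shear stress varies linearly with radius: τ = T·r/J = 181700 × 0.125 / 5.364×10^-4 = 4.236×10^7 Pa.

42.4 MPa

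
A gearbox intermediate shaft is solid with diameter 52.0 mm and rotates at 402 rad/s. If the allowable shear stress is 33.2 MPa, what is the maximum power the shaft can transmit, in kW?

J = πd⁴/32 = π(0.0520)⁴/32 = 7.178×10^-7 m⁴.
T_max = τ_allow·J/r = 3.32×10^7 × 7.178×10^-7 / 0.0260 = 916.6 N·m.
ω = 402 rad/s, so P_max = T_max·ω = 3.685×10^5 W.

368 kW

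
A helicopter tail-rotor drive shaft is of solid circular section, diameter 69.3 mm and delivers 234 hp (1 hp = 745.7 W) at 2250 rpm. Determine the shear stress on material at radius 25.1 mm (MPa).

8.21 MPa

ω = 2π·2250/60 = 235.6 rad/s, so T = P/ω = 234×745.7 / 235.6 = 740.6 N·m.
J = πd⁴/32 = π(0.0693)⁴/32 = 2.264×10^-6 m⁴.
Shear stress varies linearly with radius: τ = T·r/J = 740.6 × 0.0251 / 2.264×10^-6 = 8.209×10^6 Pa.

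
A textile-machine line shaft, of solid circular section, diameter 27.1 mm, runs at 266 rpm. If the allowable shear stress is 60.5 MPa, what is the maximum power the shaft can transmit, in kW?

J = πd⁴/32 = π(0.0271)⁴/32 = 5.295×10^-8 m⁴.
T_max = τ_allow·J/r = 6.05×10^7 × 5.295×10^-8 / 0.0136 = 236.4 N·m.
ω = 2π·266/60 = 27.86 rad/s, so P_max = T_max·ω = 6586 W.

6.59 kW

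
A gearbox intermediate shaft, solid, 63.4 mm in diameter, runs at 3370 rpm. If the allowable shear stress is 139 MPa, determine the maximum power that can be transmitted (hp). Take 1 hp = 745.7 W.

J = πd⁴/32 = π(0.0634)⁴/32 = 1.586×10^-6 m⁴.
T_max = τ_allow·J/r = 1.39×10^8 × 1.586×10^-6 / 0.0317 = 6955 N·m.
ω = 2π·3370/60 = 352.9 rad/s, so P_max = T_max·ω = 2.455×10^6 W.

3290 hp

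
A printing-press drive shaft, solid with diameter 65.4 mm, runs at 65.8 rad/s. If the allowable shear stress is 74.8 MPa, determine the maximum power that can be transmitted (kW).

J = πd⁴/32 = π(0.0654)⁴/32 = 1.796×10^-6 m⁴.
T_max = τ_allow·J/r = 7.48×10^7 × 1.796×10^-6 / 0.0327 = 4108 N·m.
ω = 65.8 rad/s, so P_max = T_max·ω = 2.703×10^5 W.

270 kW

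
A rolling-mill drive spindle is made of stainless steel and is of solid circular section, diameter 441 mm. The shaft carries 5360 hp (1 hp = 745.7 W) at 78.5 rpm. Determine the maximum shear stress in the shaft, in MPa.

ω = 2π·78.5/60 = 8.221 rad/s, so T = P/ω = 5360×745.7 / 8.221 = 486200 N·m.
J = πd⁴/32 = π(0.441)⁴/32 = 3.713×10^-3 m⁴.
τ_max = T·r/J = 486200 × 0.221 / 3.713×10^-3 = 2.887×10^7 Pa.

28.9 MPa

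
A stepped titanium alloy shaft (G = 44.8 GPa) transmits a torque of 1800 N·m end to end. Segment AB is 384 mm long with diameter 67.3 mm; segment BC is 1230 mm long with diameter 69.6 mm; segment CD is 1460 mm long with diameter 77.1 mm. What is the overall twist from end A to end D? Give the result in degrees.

J_AB = π(0.0673)⁴/32 = 2.01×10^-6 m⁴; J_BC = π(0.0696)⁴/32 = 2.30×10^-6 m⁴; J_CD = π(0.0771)⁴/32 = 3.47×10^-6 m⁴.
θ = (T/G)·Σ L_i/J_i = (1800/44.8×10⁹)·(0.384/2.01×10^-6 + 1.23/2.30×10^-6 + 1.46/3.47×10^-6) = 0.04602 rad.

2.64°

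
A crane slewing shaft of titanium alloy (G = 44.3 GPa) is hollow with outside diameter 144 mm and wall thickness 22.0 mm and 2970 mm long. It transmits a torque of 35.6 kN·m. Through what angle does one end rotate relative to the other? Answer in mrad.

J = π(d_o⁴ − d_i⁴)/32 = π(0.144⁴ − 0.100⁴)/32 = 3.240×10^-5 m⁴.
θ = T·L/(G·J) = 35600 × 2.97 / (44.3×10⁹ × 3.240×10^-5) = 0.07367 rad.

73.7 mrad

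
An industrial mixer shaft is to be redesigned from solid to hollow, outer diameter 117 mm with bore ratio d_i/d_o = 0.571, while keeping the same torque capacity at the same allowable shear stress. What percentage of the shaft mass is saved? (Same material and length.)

27.4 %

Equal τ_max and T ⇒ the solid shaft needs d_s³ = d_o³(1−k⁴), so d_s = 117·(1−0.571⁴)^(1/3) = 112.7 mm.
Area ratio A_h/A_s = d_o²(1−k²)/d_s² = (1−k²)/(1−k⁴)^(2/3) = 0.7264.
Mass saving = 1 − 0.7264 = 27.4 %.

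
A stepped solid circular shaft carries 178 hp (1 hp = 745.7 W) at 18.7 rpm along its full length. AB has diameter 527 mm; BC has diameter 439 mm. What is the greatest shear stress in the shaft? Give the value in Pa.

ω = 2π·18.7/60 = 1.958 rad/s, so T = P/ω = 178×745.7 / 1.958 = 67780 N·m.
Under the same torque, τ_max = 16T/(πd³) is largest where d is smallest — segment BC (d = 439 mm).
τ_max = 16·67780/(π·(0.439)³) = 4.080×10^6 Pa.

4.08e6 Pa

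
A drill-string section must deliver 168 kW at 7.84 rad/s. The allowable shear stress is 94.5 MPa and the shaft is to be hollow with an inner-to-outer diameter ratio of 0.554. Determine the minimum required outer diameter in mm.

108 mm

ω = 7.84 rad/s, so T = P/ω = 168×10³ / 7.840 = 21430 N·m.
For a hollow shaft with d_i/d_o = 0.554: τ_max = 16T/(π d_o³ (1−k⁴)), so d_o = [16T/(π τ_allow (1−k⁴))]^(1/3) = [16·21430/(π·9.45×10^7·0.9058)]^(1/3) = 0.1084 m.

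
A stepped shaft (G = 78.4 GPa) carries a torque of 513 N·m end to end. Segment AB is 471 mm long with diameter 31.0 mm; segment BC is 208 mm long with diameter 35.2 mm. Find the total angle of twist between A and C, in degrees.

2.46°

J_AB = π(0.0310)⁴/32 = 9.07×10^-8 m⁴; J_BC = π(0.0352)⁴/32 = 1.51×10^-7 m⁴.
θ = (T/G)·Σ L_i/J_i = (513.0/78.4×10⁹)·(0.471/9.07×10^-8 + 0.208/1.51×10^-7) = 0.04302 rad.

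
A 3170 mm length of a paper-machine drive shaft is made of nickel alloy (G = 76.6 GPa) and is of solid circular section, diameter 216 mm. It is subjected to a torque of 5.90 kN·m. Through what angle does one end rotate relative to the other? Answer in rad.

J = πd⁴/32 = π(0.216)⁴/32 = 2.137×10^-4 m⁴.
θ = T·L/(G·J) = 5900 × 3.17 / (76.6×10⁹ × 2.137×10^-4) = 1.143×10^-3 rad.

0.00114 rad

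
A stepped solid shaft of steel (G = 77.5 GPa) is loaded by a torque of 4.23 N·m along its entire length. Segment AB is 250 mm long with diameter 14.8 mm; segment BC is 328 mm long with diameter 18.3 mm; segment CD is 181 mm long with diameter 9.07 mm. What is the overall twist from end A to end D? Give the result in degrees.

J_AB = π(0.0148)⁴/32 = 4.71×10^-9 m⁴; J_BC = π(0.0183)⁴/32 = 1.10×10^-8 m⁴; J_CD = π(0.00907)⁴/32 = 6.64×10^-10 m⁴.
θ = (T/G)·Σ L_i/J_i = (4.230/77.5×10⁹)·(0.250/4.71×10^-9 + 0.328/1.10×10^-8 + 0.181/6.64×10^-10) = 0.01939 rad.

1.11°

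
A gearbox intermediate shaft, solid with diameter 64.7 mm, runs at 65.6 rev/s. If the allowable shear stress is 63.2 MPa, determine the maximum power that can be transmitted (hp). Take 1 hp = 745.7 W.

1860 hp

J = πd⁴/32 = π(0.0647)⁴/32 = 1.720×10^-6 m⁴.
T_max = τ_allow·J/r = 6.32×10^7 × 1.720×10^-6 / 0.0324 = 3361 N·m.
ω = 2π·65.6 = 412.2 rad/s, so P_max = T_max·ω = 1.385×10^6 W.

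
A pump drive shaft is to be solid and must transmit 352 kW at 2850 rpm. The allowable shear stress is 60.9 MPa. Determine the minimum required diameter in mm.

46.2 mm

ω = 2π·2850/60 = 298.5 rad/s, so T = P/ω = 352×10³ / 298.5 = 1179 N·m.
For a solid shaft τ_max = 16T/(πd³), so d = (16T/(π τ_allow))^(1/3) = (16·1179/(π·6.09×10^7))^(1/3) = 0.04620 m.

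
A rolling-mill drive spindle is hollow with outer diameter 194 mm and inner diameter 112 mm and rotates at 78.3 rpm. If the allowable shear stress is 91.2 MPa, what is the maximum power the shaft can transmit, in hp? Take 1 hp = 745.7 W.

1280 hp

J = π(d_o⁴ − d_i⁴)/32 = π(0.194⁴ − 0.112⁴)/32 = 1.236×10^-4 m⁴.
T_max = τ_allow·J/r = 9.12×10^7 × 1.236×10^-4 / 0.0970 = 116200 N·m.
ω = 2π·78.3/60 = 8.200 rad/s, so P_max = T_max·ω = 9.530×10^5 W.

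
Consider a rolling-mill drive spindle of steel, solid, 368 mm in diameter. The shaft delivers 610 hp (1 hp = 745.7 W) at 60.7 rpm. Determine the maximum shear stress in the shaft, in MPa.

ω = 2π·60.7/60 = 6.356 rad/s, so T = P/ω = 610×745.7 / 6.356 = 71560 N·m.
J = πd⁴/32 = π(0.368)⁴/32 = 1.800×10^-3 m⁴.
τ_max = T·r/J = 71560 × 0.184 / 1.800×10^-3 = 7.313×10^6 Pa.

7.31 MPa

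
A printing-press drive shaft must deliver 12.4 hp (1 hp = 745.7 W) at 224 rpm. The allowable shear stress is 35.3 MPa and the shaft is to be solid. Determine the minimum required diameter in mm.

ω = 2π·224/60 = 23.46 rad/s, so T = P/ω = 12.4×745.7 / 23.46 = 394.2 N·m.
For a solid shaft τ_max = 16T/(πd³), so d = (16T/(π τ_allow))^(1/3) = (16·394.2/(π·3.53×10^7))^(1/3) = 0.03846 m.

38.5 mm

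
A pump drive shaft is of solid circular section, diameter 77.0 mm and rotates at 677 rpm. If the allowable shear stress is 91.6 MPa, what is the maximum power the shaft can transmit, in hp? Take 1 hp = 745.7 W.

J = πd⁴/32 = π(0.0770)⁴/32 = 3.451×10^-6 m⁴.
T_max = τ_allow·J/r = 9.16×10^7 × 3.451×10^-6 / 0.0385 = 8211 N·m.
ω = 2π·677/60 = 70.90 rad/s, so P_max = T_max·ω = 5.821×10^5 W.

781 hp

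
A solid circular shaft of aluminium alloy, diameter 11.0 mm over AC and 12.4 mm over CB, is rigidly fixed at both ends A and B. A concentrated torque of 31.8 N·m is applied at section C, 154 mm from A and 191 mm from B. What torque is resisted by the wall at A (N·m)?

13.8 N·m

Compatibility: T_A·a/J_AC = T_B·b/J_CB with T_A + T_B = T₀.
J_AC = 1.44×10^-9 m⁴, J_CB = 2.32×10^-9 m⁴, so T_A = T₀·(J_AC/a)/((J_AC/a)+(J_CB/b)) = 13.81 N·m, T_B = 17.99 N·m.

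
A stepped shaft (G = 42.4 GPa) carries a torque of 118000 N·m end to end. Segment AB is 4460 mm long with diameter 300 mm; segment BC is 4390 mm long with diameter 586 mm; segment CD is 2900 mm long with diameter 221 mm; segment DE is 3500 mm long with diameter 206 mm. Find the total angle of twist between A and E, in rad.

0.106 rad

J_AB = π(0.300)⁴/32 = 7.95×10^-4 m⁴; J_BC = π(0.586)⁴/32 = 0.0116 m⁴; J_CD = π(0.221)⁴/32 = 2.34×10^-4 m⁴; J_DE = π(0.206)⁴/32 = 1.77×10^-4 m⁴.
θ = (T/G)·Σ L_i/J_i = (118000/42.4×10⁹)·(4.46/7.95×10^-4 + 4.39/0.0116 + 2.90/2.34×10^-4 + 3.50/1.77×10^-4) = 0.1062 rad.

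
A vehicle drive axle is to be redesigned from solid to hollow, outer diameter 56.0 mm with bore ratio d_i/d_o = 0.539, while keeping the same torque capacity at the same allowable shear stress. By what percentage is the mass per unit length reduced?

Equal τ_max and T ⇒ the solid shaft needs d_s³ = d_o³(1−k⁴), so d_s = 56.0·(1−0.539⁴)^(1/3) = 54.38 mm.
Area ratio A_h/A_s = d_o²(1−k²)/d_s² = (1−k²)/(1−k⁴)^(2/3) = 0.7524.
Mass saving = 1 − 0.7524 = 24.8 %.

24.8 %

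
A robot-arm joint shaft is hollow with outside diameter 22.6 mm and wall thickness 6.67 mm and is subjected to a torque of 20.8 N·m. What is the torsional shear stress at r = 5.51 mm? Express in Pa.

J = π(d_o⁴ − d_i⁴)/32 = π(0.0226⁴ − 0.00926⁴)/32 = 2.489×10^-8 m⁴.
Shear stress varies linearly with radius: τ = T·r/J = 20.80 × 0.00551 / 2.489×10^-8 = 4.605×10^6 Pa.

4.60e6 Pa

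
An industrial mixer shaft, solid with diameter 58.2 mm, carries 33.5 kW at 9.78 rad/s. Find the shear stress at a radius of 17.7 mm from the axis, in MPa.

ω = 9.78 rad/s, so T = P/ω = 33.5×10³ / 9.780 = 3425 N·m.
J = πd⁴/32 = π(0.0582)⁴/32 = 1.126×10^-6 m⁴.
Shear stress varies linearly with radius: τ = T·r/J = 3425 × 0.0177 / 1.126×10^-6 = 5.383×10^7 Pa.

53.8 MPa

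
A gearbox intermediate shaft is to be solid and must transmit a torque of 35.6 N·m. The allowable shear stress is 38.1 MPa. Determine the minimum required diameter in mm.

16.8 mm

For a solid shaft τ_max = 16T/(πd³), so d = (16T/(π τ_allow))^(1/3) = (16·35.60/(π·3.81×10^7))^(1/3) = 0.01682 m.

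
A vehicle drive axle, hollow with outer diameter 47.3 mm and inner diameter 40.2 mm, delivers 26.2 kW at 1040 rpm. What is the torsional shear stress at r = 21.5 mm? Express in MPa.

22.0 MPa

ω = 2π·1040/60 = 108.9 rad/s, so T = P/ω = 26.2×10³ / 108.9 = 240.6 N·m.
J = π(d_o⁴ − d_i⁴)/32 = π(0.0473⁴ − 0.0402⁴)/32 = 2.350×10^-7 m⁴.
Shear stress varies linearly with radius: τ = T·r/J = 240.6 × 0.0215 / 2.350×10^-7 = 2.201×10^7 Pa.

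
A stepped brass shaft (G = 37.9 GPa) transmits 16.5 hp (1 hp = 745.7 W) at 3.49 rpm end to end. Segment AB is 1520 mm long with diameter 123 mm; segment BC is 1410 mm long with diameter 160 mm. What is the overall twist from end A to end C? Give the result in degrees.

4.56°

ω = 2π·3.49/60 = 0.3655 rad/s, so T = P/ω = 16.5×745.7 / 0.3655 = 33670 N·m.
J_AB = π(0.123)⁴/32 = 2.25×10^-5 m⁴; J_BC = π(0.160)⁴/32 = 6.43×10^-5 m⁴.
θ = (T/G)·Σ L_i/J_i = (33670/37.9×10⁹)·(1.52/2.25×10^-5 + 1.41/6.43×10^-5) = 0.07955 rad.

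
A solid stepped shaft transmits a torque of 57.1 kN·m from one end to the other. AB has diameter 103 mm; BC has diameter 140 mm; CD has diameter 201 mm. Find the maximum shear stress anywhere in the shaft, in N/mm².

Under the same torque, τ_max = 16T/(πd³) is largest where d is smallest — segment AB (d = 103 mm).
τ_max = 16·57100/(π·(0.103)³) = 2.661×10^8 Pa.

266 N/mm²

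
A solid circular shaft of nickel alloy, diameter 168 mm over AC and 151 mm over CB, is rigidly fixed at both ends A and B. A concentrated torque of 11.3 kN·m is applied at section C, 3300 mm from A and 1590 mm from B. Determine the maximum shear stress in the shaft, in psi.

Compatibility: T_A·a/J_AC = T_B·b/J_CB with T_A + T_B = T₀.
J_AC = 7.82×10^-5 m⁴, J_CB = 5.10×10^-5 m⁴, so T_A = T₀·(J_AC/a)/((J_AC/a)+(J_CB/b)) = 4799 N·m, T_B = 6501 N·m.
τ in each portion: τ_AC = 5.15×10^6 Pa, τ_CB = 9.62×10^6 Pa; maximum is in CB.
τ_max = T_CB·r/J = 6501·0.0755/5.10×10^-5 = 9.616×10^6 Pa.

1390 psi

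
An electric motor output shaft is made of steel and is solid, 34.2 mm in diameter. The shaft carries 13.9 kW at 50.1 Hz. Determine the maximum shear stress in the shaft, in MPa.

ω = 2π·50.1 = 314.8 rad/s, so T = P/ω = 13.9×10³ / 314.8 = 44.16 N·m.
J = πd⁴/32 = π(0.0342)⁴/32 = 1.343×10^-7 m⁴.
τ_max = T·r/J = 44.16 × 0.0171 / 1.343×10^-7 = 5.622×10^6 Pa.

5.62 MPa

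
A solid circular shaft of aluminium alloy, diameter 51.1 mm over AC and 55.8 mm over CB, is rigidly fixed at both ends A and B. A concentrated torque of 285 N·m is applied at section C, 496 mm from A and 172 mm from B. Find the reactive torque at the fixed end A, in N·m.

Compatibility: T_A·a/J_AC = T_B·b/J_CB with T_A + T_B = T₀.
J_AC = 6.69×10^-7 m⁴, J_CB = 9.52×10^-7 m⁴, so T_A = T₀·(J_AC/a)/((J_AC/a)+(J_CB/b)) = 55.88 N·m, T_B = 229.1 N·m.

55.9 N·m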